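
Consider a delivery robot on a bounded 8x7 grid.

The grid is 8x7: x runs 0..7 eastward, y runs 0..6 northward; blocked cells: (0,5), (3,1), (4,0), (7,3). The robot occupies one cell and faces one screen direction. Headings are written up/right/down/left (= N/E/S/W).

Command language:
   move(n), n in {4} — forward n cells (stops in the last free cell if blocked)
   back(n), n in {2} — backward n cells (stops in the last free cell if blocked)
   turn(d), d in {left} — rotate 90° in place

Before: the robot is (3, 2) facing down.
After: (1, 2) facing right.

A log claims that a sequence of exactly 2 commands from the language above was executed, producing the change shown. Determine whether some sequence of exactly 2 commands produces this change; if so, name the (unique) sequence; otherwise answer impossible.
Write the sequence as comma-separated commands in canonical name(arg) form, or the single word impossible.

key: position moved to (1,2) AND the heading swung to E — translation plus rotation needed
begin: (3, 2) facing down
step 1 (turn(left)): (3, 2) facing right
step 2 (back(2)): (1, 2) facing right
uniquely the one of 9 2-step routes that fits.

turn(left), back(2)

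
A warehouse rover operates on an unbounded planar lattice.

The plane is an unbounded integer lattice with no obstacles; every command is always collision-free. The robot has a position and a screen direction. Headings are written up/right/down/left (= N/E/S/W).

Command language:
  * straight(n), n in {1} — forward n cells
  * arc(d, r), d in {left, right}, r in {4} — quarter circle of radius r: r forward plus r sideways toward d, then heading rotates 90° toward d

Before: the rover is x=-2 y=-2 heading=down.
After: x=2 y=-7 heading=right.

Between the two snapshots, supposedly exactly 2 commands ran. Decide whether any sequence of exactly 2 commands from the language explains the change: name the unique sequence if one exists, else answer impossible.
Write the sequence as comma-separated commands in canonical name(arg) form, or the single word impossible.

key: cell and facing (now E) both changed — the 2 commands mix motion and turning
start: x=-2 y=-2 heading=down
1. straight(1) → x=-2 y=-3 heading=down
2. arc(left, 4) → x=2 y=-7 heading=right
no rival 2-sequence matches.

straight(1), arc(left, 4)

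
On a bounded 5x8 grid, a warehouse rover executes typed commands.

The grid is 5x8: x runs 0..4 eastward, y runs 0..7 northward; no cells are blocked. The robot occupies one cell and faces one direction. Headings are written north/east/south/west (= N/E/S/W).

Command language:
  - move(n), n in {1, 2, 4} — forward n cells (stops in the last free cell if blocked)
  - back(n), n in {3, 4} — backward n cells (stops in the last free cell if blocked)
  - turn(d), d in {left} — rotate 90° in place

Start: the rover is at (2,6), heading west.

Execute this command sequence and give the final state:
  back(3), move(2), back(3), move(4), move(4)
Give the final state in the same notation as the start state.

t0: at (2,6), heading west
[1] after back(3): at (4,6), heading west
[2] after move(2): at (2,6), heading west
[3] after back(3): at (4,6), heading west
[4] after move(4): at (0,6), heading west
[5] after move(4): at (0,6), heading west

at (0,6), heading west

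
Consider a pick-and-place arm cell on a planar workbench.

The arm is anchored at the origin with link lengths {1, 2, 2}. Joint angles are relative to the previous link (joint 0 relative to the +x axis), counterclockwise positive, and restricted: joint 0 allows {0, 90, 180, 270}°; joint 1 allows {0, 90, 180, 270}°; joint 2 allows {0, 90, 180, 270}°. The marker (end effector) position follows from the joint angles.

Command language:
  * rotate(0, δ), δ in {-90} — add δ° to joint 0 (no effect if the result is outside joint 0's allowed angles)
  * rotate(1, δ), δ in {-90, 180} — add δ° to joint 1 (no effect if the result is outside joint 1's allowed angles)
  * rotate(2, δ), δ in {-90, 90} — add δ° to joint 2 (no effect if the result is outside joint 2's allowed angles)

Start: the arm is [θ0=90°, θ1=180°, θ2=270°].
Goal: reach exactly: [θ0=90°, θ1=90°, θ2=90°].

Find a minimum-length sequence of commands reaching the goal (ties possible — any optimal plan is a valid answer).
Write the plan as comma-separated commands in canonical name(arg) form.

begin: [θ0=90°, θ1=180°, θ2=270°]
t=1 rotate(2, -90) ⇒ [θ0=90°, θ1=180°, θ2=180°]
t=2 rotate(2, -90) ⇒ [θ0=90°, θ1=180°, θ2=90°]
t=3 rotate(1, -90) ⇒ [θ0=90°, θ1=90°, θ2=90°]
nothing shorter than 3 reaches the goal.

rotate(2, -90), rotate(2, -90), rotate(1, -90)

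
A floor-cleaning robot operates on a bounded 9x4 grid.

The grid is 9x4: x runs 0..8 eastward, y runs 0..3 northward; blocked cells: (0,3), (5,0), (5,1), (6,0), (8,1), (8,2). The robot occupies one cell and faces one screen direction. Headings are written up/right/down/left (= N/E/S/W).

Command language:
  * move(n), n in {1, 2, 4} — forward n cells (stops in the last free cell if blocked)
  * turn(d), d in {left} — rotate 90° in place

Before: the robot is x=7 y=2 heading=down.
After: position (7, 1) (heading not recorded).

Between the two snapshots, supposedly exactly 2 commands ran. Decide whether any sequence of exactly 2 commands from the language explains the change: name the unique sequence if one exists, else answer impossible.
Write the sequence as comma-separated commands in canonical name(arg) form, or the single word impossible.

key: running turn(left) before move(1) would end elsewhere — order is forced
begin: x=7 y=2 heading=down
t=1 move(1) ⇒ x=7 y=1 heading=down
t=2 turn(left) ⇒ x=7 y=1 heading=right
no other 2-command option fits: unique.

move(1), turn(left)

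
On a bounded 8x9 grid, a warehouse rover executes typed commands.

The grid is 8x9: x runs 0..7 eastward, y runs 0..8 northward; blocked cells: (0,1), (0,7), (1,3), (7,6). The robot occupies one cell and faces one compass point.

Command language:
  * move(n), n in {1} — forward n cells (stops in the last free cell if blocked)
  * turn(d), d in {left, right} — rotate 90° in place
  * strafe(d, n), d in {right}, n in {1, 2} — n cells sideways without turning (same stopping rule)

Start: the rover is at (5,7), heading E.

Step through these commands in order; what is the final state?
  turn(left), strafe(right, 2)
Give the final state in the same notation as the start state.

at (7,7), heading N

from: at (5,7), heading E
t=1 turn(left) ⇒ at (5,7), heading N
t=2 strafe(right, 2) ⇒ at (7,7), heading N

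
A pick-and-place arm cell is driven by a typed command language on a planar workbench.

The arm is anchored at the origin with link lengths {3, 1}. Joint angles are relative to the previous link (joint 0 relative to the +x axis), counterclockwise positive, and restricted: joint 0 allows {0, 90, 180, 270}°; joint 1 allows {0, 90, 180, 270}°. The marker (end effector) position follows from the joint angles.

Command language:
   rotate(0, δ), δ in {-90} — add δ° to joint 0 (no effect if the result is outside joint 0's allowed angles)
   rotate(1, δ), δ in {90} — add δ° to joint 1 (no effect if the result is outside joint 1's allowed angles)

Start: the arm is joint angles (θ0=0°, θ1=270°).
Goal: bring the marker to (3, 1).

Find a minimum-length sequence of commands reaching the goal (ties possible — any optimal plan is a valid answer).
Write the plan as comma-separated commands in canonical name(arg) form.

rotate(1, 90), rotate(1, 90)

begin: joint angles (θ0=0°, θ1=270°)
[1] after rotate(1, 90): joint angles (θ0=0°, θ1=0°)
[2] after rotate(1, 90): joint angles (θ0=0°, θ1=90°)
nothing shorter than 2 reaches the goal.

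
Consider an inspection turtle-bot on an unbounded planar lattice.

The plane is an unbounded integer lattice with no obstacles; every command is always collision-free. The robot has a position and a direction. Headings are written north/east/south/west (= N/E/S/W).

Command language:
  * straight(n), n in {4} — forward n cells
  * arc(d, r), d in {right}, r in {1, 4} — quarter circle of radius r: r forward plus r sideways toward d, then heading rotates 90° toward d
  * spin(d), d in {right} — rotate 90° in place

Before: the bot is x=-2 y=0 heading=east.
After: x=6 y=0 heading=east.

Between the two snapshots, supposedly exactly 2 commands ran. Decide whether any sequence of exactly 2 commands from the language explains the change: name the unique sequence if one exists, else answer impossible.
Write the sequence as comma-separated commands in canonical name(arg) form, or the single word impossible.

straight(4), straight(4)

key: heading stays E — no command in the sequence turns
from: x=-2 y=0 heading=east
[1] after straight(4): x=2 y=0 heading=east
[2] after straight(4): x=6 y=0 heading=east
all 16 alternatives checked — unique.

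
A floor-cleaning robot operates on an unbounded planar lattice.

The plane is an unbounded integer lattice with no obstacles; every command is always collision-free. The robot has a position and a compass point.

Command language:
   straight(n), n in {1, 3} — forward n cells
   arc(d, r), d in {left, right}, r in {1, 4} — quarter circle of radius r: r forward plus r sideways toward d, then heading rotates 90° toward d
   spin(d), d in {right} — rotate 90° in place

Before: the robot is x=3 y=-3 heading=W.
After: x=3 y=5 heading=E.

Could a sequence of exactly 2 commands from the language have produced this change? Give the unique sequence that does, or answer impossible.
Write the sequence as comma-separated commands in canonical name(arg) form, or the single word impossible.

arc(right, 4), arc(right, 4)

key: position moved to (3,5) AND the heading swung to E — translation plus rotation needed
start: x=3 y=-3 heading=W
[1] after arc(right, 4): x=-1 y=1 heading=N
[2] after arc(right, 4): x=3 y=5 heading=E
no rival 2-sequence matches.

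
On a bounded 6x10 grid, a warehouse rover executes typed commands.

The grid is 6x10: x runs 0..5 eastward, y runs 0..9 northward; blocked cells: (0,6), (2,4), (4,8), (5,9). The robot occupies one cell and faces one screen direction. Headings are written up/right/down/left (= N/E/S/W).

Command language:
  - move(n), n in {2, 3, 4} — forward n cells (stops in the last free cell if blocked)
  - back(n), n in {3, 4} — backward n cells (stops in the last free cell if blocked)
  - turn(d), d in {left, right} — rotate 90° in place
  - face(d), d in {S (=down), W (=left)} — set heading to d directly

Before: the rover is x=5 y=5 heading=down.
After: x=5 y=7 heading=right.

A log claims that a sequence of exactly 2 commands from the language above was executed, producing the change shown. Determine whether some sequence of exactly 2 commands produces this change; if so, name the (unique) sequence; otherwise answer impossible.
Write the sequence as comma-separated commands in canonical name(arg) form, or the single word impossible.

checked all 2-command options: none fits.

impossible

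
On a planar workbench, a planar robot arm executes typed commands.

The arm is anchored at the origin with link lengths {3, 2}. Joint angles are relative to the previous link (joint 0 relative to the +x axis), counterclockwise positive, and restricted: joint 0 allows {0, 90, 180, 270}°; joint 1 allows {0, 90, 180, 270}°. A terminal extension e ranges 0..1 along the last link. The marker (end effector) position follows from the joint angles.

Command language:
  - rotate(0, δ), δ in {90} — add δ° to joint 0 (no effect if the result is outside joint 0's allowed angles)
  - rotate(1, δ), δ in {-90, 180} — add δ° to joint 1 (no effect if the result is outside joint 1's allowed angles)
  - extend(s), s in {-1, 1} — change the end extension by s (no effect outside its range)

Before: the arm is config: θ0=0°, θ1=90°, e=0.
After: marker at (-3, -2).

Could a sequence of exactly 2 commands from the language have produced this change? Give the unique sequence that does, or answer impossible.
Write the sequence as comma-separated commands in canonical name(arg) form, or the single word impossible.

t0: config: θ0=0°, θ1=90°, e=0
1. rotate(0, 90) → config: θ0=90°, θ1=90°, e=0
2. rotate(0, 90) → config: θ0=180°, θ1=90°, e=0
uniquely the one of 25 2-step routes that fits.

rotate(0, 90), rotate(0, 90)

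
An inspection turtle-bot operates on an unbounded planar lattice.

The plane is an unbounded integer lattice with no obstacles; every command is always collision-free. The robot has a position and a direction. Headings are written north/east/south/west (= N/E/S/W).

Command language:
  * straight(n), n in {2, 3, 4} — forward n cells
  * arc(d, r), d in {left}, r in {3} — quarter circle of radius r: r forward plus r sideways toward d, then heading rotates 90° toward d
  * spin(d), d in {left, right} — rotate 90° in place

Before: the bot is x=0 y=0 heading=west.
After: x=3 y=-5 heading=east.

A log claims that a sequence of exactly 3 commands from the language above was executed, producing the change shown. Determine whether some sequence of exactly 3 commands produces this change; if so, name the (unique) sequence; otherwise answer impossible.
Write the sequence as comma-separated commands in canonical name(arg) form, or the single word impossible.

spin(left), straight(2), arc(left, 3)

key: position moved to (3,-5) AND the heading swung to E — translation plus rotation needed
start: x=0 y=0 heading=west
[1] after spin(left): x=0 y=0 heading=south
[2] after straight(2): x=0 y=-2 heading=south
[3] after arc(left, 3): x=3 y=-5 heading=east
no other 3-command option fits: unique.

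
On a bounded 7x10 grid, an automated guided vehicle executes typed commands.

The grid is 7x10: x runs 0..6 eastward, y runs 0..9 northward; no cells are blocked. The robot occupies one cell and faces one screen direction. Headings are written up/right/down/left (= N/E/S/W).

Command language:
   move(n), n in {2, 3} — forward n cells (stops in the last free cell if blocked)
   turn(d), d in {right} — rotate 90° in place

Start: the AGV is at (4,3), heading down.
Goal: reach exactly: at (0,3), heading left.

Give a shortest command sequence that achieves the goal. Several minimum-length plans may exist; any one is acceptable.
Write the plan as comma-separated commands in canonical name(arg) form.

start: at (4,3), heading down
step 1 (turn(right)): at (4,3), heading left
step 2 (move(2)): at (2,3), heading left
step 3 (move(2)): at (0,3), heading left
no 2-step plan works, so 3 is optimal.

turn(right), move(2), move(2)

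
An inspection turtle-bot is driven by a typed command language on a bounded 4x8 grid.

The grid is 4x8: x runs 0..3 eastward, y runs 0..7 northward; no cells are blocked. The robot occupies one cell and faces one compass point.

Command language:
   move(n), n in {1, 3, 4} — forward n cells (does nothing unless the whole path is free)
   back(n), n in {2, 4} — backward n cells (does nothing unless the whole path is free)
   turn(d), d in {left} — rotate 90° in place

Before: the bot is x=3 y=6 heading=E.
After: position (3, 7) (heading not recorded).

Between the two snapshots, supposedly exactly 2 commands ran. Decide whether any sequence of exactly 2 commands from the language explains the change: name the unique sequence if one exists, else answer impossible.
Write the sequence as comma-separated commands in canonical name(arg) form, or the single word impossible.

turn(left), move(1)

key: running move(1) before turn(left) would end elsewhere — order is forced
from: x=3 y=6 heading=E
[1] after turn(left): x=3 y=6 heading=N
[2] after move(1): x=3 y=7 heading=N
no rival 2-sequence matches.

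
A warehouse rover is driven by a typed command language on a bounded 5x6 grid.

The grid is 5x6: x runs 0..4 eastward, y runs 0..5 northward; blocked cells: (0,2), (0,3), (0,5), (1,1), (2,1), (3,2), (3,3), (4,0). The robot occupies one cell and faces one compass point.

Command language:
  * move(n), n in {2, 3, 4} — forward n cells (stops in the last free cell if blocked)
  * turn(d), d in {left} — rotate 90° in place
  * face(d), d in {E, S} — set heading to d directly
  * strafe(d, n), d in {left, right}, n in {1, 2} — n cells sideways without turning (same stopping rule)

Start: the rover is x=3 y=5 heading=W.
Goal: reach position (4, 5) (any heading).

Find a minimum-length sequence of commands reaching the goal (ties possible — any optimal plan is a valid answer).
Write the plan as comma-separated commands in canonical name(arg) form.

face(S), strafe(left, 2)

from: x=3 y=5 heading=W
[1] after face(S): x=3 y=5 heading=S
[2] after strafe(left, 2): x=4 y=5 heading=S
nothing shorter than 2 reaches the goal.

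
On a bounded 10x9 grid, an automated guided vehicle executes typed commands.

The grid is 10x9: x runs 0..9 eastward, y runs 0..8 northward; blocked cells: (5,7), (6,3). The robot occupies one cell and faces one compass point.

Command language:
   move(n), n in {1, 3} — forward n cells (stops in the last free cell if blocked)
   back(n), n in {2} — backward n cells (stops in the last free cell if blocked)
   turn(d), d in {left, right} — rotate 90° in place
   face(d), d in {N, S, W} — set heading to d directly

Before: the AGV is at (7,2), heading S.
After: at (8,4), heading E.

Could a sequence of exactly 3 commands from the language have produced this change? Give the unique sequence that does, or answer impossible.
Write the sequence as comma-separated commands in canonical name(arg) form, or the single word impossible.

back(2), turn(left), move(1)

key: cell and facing (now E) both changed — the 3 commands mix motion and turning
from: at (7,2), heading S
1. back(2) → at (7,4), heading S
2. turn(left) → at (7,4), heading E
3. move(1) → at (8,4), heading E
all 512 alternatives checked — unique.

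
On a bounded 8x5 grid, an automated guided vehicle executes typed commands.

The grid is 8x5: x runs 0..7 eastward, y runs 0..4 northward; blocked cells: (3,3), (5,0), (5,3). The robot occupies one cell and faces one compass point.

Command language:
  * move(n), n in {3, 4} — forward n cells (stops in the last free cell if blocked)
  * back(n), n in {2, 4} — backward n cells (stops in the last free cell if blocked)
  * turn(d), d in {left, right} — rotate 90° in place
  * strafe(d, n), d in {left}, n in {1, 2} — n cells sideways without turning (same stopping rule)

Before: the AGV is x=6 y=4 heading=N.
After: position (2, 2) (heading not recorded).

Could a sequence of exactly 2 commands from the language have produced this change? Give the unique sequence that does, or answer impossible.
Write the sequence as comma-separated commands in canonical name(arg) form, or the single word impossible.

all 64 sequences checked — none match.

impossible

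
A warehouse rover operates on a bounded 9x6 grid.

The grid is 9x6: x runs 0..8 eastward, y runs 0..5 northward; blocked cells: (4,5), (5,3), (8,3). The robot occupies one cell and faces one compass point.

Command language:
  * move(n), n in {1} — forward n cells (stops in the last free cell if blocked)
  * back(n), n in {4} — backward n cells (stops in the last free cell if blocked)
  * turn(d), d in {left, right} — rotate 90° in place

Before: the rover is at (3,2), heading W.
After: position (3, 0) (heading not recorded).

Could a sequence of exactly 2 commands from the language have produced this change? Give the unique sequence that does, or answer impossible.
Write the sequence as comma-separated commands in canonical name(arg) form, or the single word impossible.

turn(right), back(4)

key: back(4) runs into the grid edge before its full distance
from: at (3,2), heading W
t=1 turn(right) ⇒ at (3,2), heading N
t=2 back(4) ⇒ at (3,0), heading N
uniquely the one of 16 2-step routes that fits.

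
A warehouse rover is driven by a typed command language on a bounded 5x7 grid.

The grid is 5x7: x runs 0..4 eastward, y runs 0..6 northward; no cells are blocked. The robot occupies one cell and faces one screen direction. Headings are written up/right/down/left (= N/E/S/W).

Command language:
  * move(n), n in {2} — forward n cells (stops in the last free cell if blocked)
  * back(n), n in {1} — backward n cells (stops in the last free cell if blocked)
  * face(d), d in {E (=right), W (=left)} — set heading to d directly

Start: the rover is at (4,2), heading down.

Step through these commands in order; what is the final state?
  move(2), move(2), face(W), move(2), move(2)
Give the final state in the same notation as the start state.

at (0,0), heading left

start: at (4,2), heading down
[1] after move(2): at (4,0), heading down
[2] after move(2): at (4,0), heading down
[3] after face(W): at (4,0), heading left
[4] after move(2): at (2,0), heading left
[5] after move(2): at (0,0), heading left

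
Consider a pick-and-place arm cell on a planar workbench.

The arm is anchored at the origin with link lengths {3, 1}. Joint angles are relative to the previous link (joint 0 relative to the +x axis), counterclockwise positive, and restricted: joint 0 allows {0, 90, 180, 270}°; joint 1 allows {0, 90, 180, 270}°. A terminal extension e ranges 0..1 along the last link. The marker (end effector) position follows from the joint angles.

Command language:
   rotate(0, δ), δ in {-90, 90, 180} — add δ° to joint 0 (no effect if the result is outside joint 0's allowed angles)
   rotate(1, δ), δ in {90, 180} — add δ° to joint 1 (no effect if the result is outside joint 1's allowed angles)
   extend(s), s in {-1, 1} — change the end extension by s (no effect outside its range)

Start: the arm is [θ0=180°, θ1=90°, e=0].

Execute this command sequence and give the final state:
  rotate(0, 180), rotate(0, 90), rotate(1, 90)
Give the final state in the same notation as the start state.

[θ0=90°, θ1=180°, e=0]

t0: [θ0=180°, θ1=90°, e=0]
1. rotate(0, 180) → [θ0=0°, θ1=90°, e=0]
2. rotate(0, 90) → [θ0=90°, θ1=90°, e=0]
3. rotate(1, 90) → [θ0=90°, θ1=180°, e=0]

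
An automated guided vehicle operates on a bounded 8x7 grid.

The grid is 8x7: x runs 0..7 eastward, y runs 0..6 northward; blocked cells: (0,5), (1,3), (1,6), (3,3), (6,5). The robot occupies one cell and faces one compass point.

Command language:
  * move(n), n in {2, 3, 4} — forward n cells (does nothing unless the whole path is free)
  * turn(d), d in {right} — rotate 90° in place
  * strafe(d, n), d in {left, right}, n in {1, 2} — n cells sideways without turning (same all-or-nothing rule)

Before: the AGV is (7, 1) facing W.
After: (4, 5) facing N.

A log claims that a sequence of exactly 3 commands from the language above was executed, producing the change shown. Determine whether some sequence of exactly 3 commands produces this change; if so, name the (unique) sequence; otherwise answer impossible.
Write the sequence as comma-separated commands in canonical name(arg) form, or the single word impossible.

move(3), turn(right), move(4)

key: cell and facing (now N) both changed — the 3 commands mix motion and turning
start: (7, 1) facing W
[1] after move(3): (4, 1) facing W
[2] after turn(right): (4, 1) facing N
[3] after move(4): (4, 5) facing N
no other 3-command option fits: unique.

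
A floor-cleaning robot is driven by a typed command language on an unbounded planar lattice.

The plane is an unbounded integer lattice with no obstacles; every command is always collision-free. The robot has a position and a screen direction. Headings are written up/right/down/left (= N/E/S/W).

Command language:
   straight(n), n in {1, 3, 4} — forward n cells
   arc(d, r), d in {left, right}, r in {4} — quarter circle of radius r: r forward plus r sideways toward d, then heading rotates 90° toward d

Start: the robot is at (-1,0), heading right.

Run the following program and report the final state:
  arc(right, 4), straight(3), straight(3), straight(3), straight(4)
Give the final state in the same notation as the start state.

begin: at (-1,0), heading right
t=1 arc(right, 4) ⇒ at (3,-4), heading down
t=2 straight(3) ⇒ at (3,-7), heading down
t=3 straight(3) ⇒ at (3,-10), heading down
t=4 straight(3) ⇒ at (3,-13), heading down
t=5 straight(4) ⇒ at (3,-17), heading down

at (3,-17), heading down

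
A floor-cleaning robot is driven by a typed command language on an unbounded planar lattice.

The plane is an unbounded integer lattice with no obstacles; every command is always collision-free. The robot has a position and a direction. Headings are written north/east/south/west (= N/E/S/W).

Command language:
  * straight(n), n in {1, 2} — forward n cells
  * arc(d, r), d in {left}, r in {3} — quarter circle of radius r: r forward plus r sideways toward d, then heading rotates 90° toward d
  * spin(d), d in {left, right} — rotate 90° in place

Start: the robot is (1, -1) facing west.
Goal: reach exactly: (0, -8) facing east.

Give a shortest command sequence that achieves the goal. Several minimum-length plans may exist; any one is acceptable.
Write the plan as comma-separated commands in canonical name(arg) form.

start: (1, -1) facing west
[1] after straight(1): (0, -1) facing west
[2] after arc(left, 3): (-3, -4) facing south
[3] after straight(1): (-3, -5) facing south
[4] after arc(left, 3): (0, -8) facing east
nothing shorter than 4 reaches the goal.

straight(1), arc(left, 3), straight(1), arc(left, 3)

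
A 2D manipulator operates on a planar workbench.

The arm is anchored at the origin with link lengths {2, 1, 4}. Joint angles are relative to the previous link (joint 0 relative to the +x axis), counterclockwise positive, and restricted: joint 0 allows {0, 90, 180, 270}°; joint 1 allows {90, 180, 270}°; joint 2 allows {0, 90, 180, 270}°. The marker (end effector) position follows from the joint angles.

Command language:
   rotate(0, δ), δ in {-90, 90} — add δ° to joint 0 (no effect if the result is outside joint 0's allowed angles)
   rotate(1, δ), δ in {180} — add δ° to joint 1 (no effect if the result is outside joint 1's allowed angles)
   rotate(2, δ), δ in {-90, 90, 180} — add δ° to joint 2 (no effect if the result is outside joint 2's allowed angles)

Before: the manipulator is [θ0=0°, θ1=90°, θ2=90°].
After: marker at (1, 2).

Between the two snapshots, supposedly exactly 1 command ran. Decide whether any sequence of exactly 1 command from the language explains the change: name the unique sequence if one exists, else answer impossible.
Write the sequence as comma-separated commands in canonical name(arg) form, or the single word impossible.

initial: [θ0=0°, θ1=90°, θ2=90°]
step 1 (rotate(0, -90)): [θ0=270°, θ1=90°, θ2=90°]
no rival 1-sequence matches.

rotate(0, -90)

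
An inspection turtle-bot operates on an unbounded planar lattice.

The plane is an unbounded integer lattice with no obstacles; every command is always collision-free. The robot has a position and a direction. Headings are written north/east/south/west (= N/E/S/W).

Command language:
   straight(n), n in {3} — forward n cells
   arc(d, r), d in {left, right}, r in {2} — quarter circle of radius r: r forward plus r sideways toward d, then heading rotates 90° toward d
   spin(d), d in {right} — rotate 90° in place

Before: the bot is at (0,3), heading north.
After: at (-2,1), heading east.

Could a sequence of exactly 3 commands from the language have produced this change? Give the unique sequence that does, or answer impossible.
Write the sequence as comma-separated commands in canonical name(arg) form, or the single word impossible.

key: cell and facing (now E) both changed — the 3 commands mix motion and turning
initial: at (0,3), heading north
[1] after arc(left, 2): at (-2,5), heading west
[2] after arc(left, 2): at (-4,3), heading south
[3] after arc(left, 2): at (-2,1), heading east
no other 3-command option fits: unique.

arc(left, 2), arc(left, 2), arc(left, 2)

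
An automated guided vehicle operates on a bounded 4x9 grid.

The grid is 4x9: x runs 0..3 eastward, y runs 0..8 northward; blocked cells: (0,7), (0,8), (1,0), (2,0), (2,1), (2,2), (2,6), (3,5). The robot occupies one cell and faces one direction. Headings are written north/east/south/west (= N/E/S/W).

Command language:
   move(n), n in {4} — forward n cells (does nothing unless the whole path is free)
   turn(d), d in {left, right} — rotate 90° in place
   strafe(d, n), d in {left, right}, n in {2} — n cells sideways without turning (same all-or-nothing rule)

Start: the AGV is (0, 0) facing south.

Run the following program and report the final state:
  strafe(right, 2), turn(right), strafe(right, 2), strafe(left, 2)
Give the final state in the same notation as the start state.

t0: (0, 0) facing south
step 1 (strafe(right, 2)): (0, 0) facing south
step 2 (turn(right)): (0, 0) facing west
step 3 (strafe(right, 2)): (0, 2) facing west
step 4 (strafe(left, 2)): (0, 0) facing west

(0, 0) facing west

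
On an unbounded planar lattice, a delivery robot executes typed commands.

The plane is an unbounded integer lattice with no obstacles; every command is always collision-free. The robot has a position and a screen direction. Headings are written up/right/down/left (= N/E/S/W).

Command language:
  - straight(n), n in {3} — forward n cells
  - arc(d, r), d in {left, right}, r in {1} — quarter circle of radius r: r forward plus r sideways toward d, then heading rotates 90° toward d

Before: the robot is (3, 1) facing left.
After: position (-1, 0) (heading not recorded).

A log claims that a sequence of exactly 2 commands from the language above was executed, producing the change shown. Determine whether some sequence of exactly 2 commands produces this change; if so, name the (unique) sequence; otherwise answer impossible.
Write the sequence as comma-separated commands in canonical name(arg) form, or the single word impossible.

straight(3), arc(left, 1)

key: running arc(left, 1) before straight(3) would end elsewhere — order is forced
begin: (3, 1) facing left
[1] after straight(3): (0, 1) facing left
[2] after arc(left, 1): (-1, 0) facing down
all 9 alternatives checked — unique.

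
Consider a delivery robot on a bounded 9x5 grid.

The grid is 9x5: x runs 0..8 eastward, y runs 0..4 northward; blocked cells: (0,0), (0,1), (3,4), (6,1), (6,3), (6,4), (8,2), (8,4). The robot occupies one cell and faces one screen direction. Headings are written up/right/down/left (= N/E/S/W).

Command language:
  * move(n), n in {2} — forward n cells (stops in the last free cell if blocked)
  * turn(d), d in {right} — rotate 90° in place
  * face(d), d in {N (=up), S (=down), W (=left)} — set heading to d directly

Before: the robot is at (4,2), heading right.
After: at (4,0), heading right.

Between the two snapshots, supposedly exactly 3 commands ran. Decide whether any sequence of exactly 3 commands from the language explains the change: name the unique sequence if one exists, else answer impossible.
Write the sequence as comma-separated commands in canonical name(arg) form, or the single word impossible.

checked all 3-command options: none fits.

impossible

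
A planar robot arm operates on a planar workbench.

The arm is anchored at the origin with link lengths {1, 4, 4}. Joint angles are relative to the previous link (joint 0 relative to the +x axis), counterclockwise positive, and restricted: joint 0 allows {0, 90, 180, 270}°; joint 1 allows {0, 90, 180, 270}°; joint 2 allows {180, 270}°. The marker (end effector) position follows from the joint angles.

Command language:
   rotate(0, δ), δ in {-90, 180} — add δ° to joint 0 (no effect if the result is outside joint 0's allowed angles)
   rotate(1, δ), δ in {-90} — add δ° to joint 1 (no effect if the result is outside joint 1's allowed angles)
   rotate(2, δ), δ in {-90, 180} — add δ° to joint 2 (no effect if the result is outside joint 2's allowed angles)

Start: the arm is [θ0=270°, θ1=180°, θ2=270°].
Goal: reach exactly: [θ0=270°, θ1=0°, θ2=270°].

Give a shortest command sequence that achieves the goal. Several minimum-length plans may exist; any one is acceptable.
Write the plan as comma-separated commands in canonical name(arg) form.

rotate(1, -90), rotate(1, -90)

t0: [θ0=270°, θ1=180°, θ2=270°]
[1] after rotate(1, -90): [θ0=270°, θ1=90°, θ2=270°]
[2] after rotate(1, -90): [θ0=270°, θ1=0°, θ2=270°]
nothing shorter than 2 reaches the goal.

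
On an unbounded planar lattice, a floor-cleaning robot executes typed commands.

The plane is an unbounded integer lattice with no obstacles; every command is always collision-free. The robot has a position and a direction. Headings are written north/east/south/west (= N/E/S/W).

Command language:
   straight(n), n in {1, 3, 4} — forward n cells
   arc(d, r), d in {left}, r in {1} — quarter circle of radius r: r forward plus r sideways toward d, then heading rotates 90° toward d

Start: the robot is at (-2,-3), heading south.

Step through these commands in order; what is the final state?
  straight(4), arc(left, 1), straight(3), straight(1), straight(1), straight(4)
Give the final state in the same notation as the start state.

at (8,-8), heading east

t0: at (-2,-3), heading south
step 1 (straight(4)): at (-2,-7), heading south
step 2 (arc(left, 1)): at (-1,-8), heading east
step 3 (straight(3)): at (2,-8), heading east
step 4 (straight(1)): at (3,-8), heading east
step 5 (straight(1)): at (4,-8), heading east
step 6 (straight(4)): at (8,-8), heading east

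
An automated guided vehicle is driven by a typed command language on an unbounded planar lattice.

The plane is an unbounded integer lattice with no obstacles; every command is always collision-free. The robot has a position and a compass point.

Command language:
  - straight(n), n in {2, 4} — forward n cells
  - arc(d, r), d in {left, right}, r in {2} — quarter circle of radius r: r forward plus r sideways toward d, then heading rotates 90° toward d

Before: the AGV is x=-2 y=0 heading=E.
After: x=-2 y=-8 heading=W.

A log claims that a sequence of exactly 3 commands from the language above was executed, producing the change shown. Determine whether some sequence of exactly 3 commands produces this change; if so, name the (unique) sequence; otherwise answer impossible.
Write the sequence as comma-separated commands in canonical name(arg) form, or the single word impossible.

arc(right, 2), straight(4), arc(right, 2)

key: position moved to (-2,-8) AND the heading swung to W — translation plus rotation needed
from: x=-2 y=0 heading=E
[1] after arc(right, 2): x=0 y=-2 heading=S
[2] after straight(4): x=0 y=-6 heading=S
[3] after arc(right, 2): x=-2 y=-8 heading=W
all 64 alternatives checked — unique.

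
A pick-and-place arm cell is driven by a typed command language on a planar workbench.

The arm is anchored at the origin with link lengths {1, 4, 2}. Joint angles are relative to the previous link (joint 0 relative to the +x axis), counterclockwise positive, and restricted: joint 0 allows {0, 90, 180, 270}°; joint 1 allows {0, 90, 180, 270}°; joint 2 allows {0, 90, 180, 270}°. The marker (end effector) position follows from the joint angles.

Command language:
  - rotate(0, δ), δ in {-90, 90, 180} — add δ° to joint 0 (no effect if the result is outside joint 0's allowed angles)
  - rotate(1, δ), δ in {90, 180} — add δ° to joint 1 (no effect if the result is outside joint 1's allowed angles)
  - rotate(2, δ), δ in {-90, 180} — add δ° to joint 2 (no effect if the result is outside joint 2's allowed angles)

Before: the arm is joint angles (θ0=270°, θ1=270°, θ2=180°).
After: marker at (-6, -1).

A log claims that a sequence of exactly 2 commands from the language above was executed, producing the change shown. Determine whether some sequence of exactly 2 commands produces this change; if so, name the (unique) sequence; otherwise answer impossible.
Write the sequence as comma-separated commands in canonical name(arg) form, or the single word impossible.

rotate(2, -90), rotate(2, -90)

from: joint angles (θ0=270°, θ1=270°, θ2=180°)
1. rotate(2, -90) → joint angles (θ0=270°, θ1=270°, θ2=90°)
2. rotate(2, -90) → joint angles (θ0=270°, θ1=270°, θ2=0°)
no rival 2-sequence matches.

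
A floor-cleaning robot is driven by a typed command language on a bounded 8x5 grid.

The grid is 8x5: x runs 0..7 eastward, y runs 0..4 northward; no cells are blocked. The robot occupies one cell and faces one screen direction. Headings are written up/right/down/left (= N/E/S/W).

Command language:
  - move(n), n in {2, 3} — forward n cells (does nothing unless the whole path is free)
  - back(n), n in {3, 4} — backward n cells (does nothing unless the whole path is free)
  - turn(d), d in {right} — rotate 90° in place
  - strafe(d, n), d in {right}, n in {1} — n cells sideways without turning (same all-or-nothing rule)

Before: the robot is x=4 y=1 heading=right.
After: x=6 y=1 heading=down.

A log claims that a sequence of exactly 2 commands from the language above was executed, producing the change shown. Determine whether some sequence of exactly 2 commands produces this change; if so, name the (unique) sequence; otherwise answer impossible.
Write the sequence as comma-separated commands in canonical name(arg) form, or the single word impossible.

move(2), turn(right)

key: position moved to (6,1) AND the heading swung to S — translation plus rotation needed
from: x=4 y=1 heading=right
1. move(2) → x=6 y=1 heading=right
2. turn(right) → x=6 y=1 heading=down
all 36 alternatives checked — unique.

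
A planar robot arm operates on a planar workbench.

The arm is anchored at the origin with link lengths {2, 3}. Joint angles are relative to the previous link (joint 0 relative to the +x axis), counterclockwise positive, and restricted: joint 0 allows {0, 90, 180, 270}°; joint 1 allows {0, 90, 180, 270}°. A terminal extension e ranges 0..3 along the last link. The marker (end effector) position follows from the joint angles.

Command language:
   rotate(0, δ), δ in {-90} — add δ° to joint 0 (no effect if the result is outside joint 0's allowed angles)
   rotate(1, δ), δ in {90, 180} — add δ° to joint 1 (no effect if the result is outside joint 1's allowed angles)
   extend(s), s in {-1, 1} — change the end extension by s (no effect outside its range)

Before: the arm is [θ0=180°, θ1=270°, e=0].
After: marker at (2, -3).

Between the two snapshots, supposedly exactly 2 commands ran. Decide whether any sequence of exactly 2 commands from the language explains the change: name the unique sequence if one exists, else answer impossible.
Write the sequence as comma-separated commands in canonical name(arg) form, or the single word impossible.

rotate(0, -90), rotate(0, -90)

start: [θ0=180°, θ1=270°, e=0]
1. rotate(0, -90) → [θ0=90°, θ1=270°, e=0]
2. rotate(0, -90) → [θ0=0°, θ1=270°, e=0]
all 25 alternatives checked — unique.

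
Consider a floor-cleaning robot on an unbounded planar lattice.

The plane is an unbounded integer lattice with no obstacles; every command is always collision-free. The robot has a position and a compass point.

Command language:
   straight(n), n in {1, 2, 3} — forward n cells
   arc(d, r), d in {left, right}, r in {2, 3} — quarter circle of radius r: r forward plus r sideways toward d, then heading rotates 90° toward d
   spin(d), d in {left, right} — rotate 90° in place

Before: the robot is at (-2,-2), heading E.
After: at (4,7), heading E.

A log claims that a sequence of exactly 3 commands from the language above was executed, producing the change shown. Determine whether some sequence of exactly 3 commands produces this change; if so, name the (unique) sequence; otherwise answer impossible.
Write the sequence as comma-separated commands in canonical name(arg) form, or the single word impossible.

key: order matters: swapping arc(left, 3) and arc(right, 3) lands elsewhere
t0: at (-2,-2), heading E
[1] after arc(left, 3): at (1,1), heading N
[2] after straight(3): at (1,4), heading N
[3] after arc(right, 3): at (4,7), heading E
uniquely the one of 729 3-step routes that fits.

arc(left, 3), straight(3), arc(right, 3)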